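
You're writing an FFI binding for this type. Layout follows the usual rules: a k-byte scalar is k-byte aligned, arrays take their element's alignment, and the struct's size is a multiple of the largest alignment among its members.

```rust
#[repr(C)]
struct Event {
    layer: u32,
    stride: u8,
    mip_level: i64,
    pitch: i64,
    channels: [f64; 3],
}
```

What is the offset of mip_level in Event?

@0: layer [4B, align 4] → 4
@4: stride [1B, align 1] → 5
+3 pad (align 8)
@8: mip_level [8B, align 8] → 16

8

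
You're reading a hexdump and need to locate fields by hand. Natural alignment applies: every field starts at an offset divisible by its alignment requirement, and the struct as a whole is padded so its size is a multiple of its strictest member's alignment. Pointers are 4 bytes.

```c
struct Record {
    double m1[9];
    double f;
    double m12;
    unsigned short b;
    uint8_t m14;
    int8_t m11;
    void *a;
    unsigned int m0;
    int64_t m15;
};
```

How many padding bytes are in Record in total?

m1 at 0 (size 72, align 8) → ends 72
f at 72 (size 8, align 8) → ends 80
m12 at 80 (size 8, align 8) → ends 88
b at 88 (size 2, align 2) → ends 90
m14 at 90 (size 1, align 1) → ends 91
m11 at 91 (size 1, align 1) → ends 92
a at 92 (size 4, align 4) → ends 96
m0 at 96 (size 4, align 4) → ends 100
pad 4 to align 8 for m15
m15 at 104 (size 8, align 8) → ends 112
total 112 bytes, alignment 8
data bytes 108, size 112 → padding 4

4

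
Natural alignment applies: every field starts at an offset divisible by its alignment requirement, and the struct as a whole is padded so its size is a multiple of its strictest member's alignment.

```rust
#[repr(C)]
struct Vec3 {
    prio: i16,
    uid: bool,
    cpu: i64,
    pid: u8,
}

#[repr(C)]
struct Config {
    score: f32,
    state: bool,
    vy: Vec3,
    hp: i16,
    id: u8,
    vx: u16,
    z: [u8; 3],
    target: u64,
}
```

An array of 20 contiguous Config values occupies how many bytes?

1120

Vec3: prio at 0 (size 2, align 2) → ends 2; uid at 2 (size 1, align 1) → ends 3; pad 5 to align 8 for cpu; cpu at 8 (size 8, align 8) → ends 16; pid at 16 (size 1, align 1) → ends 17; tail pad 7 to reach multiple of 8; total 24 bytes, alignment 8
score at 0 (size 4, align 4) → ends 4
state at 4 (size 1, align 1) → ends 5
pad 3 to align 8 for vy
vy at 8 (size 24, align 8) → ends 32
hp at 32 (size 2, align 2) → ends 34
id at 34 (size 1, align 1) → ends 35
pad 1 to align 2 for vx
vx at 36 (size 2, align 2) → ends 38
z at 38 (size 3, align 1) → ends 41
pad 7 to align 8 for target
target at 48 (size 8, align 8) → ends 56
total 56 bytes, alignment 8
array of 20: 20 × 56 = 1120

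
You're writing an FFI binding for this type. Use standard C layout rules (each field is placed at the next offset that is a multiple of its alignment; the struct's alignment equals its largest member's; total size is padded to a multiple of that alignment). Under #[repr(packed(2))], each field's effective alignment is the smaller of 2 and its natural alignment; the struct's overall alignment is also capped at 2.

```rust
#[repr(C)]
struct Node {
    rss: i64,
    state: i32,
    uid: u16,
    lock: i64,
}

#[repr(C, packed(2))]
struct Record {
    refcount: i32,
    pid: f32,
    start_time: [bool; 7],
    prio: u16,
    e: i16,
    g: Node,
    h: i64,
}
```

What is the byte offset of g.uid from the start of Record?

32

Node: @0: rss [8B, align 8] → 8; @8: state [4B, align 4] → 12; @12: uid [2B, align 2] → 14; +2 pad (align 8); @16: lock [8B, align 8] → 24; size 24, align 8
@0: refcount [4B, align 2] → 4
@4: pid [4B, align 2] → 8
@8: start_time [7B, align 1] → 15
+1 pad (align 2)
@16: prio [2B, align 2] → 18
@18: e [2B, align 2] → 20
@20: g [24B, align 2] → 44
within Node: uid at 12
20 + 12 = 32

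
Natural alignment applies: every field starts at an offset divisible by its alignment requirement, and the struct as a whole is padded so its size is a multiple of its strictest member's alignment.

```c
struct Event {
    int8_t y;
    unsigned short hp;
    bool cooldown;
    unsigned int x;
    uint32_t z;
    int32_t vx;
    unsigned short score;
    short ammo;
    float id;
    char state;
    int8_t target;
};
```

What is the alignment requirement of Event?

4

member alignments: y=1, hp=2, cooldown=1, x=4, z=4, vx=4, score=2, ammo=2, id=4, state=1, target=1
max = 4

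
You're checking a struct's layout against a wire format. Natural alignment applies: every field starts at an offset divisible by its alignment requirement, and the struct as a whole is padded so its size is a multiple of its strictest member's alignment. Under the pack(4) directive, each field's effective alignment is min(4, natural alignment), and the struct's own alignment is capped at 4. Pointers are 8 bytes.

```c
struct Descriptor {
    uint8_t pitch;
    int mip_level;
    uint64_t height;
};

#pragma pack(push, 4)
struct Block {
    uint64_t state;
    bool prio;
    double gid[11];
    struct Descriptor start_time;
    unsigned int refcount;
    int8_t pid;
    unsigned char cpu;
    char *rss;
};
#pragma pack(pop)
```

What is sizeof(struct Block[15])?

1980

Descriptor: 0..1  pitch  (1B, 1-aligned); 1..4  -- padding (3B); 4..8  mip_level  (4B, 4-aligned); 8..16  height  (8B, 8-aligned); sizeof = 16, alignof = 8
0..8  state  (8B, 4-aligned)
8..9  prio  (1B, 1-aligned)
9..12  -- padding (3B)
12..100  gid  (88B, 4-aligned)
100..116  start_time  (16B, 4-aligned)
116..120  refcount  (4B, 4-aligned)
120..121  pid  (1B, 1-aligned)
121..122  cpu  (1B, 1-aligned)
122..124  -- padding (2B)
124..132  rss  (8B, 4-aligned)
sizeof = 132, alignof = 4
array of 15: 15 × 132 = 1980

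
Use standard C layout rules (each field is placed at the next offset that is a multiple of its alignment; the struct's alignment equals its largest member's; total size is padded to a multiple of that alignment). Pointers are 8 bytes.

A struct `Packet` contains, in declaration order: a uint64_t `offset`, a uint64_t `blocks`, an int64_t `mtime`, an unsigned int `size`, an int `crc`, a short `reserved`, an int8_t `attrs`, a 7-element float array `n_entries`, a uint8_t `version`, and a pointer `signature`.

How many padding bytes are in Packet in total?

0..8  offset  (8B, 8-aligned)
8..16  blocks  (8B, 8-aligned)
16..24  mtime  (8B, 8-aligned)
24..28  size  (4B, 4-aligned)
28..32  crc  (4B, 4-aligned)
32..34  reserved  (2B, 2-aligned)
34..35  attrs  (1B, 1-aligned)
35..36  -- padding (1B)
36..64  n_entries  (28B, 4-aligned)
64..65  version  (1B, 1-aligned)
65..72  -- padding (7B)
72..80  signature  (8B, 8-aligned)
sizeof = 80, alignof = 8
data bytes 72, size 80 → padding 8

8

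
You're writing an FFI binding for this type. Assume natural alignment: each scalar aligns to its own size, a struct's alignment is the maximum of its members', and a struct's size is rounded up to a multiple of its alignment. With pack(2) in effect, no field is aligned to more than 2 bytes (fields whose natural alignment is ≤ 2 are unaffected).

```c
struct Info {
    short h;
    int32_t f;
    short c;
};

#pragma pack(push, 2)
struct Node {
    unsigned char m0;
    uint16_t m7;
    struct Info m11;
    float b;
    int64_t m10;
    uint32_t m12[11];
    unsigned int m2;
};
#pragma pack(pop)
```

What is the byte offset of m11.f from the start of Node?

8

Info: @0: h [2B, align 2] → 2; +2 pad (align 4); @4: f [4B, align 4] → 8; @8: c [2B, align 2] → 10; +2 tail pad (align 4); size 12, align 4
@0: m0 [1B, align 1] → 1
+1 pad (align 2)
@2: m7 [2B, align 2] → 4
@4: m11 [12B, align 2] → 16
within Info: f at 4
4 + 4 = 8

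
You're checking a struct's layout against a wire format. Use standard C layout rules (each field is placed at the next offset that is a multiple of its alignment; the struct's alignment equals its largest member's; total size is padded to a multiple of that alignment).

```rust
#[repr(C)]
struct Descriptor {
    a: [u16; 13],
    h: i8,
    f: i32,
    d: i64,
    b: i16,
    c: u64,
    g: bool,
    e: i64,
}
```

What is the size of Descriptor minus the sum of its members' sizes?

a at 0 (size 26, align 2) → ends 26
h at 26 (size 1, align 1) → ends 27
pad 1 to align 4 for f
f at 28 (size 4, align 4) → ends 32
d at 32 (size 8, align 8) → ends 40
b at 40 (size 2, align 2) → ends 42
pad 6 to align 8 for c
c at 48 (size 8, align 8) → ends 56
g at 56 (size 1, align 1) → ends 57
pad 7 to align 8 for e
e at 64 (size 8, align 8) → ends 72
total 72 bytes, alignment 8
data bytes 58, size 72 → padding 14

14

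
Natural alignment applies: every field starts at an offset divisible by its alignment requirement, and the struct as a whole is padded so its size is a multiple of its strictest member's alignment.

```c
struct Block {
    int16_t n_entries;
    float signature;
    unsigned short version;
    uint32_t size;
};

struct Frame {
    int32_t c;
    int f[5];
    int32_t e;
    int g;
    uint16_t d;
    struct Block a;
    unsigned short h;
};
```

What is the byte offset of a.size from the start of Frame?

48

Block: 0..2  n_entries  (2B, 2-aligned); 2..4  -- padding (2B); 4..8  signature  (4B, 4-aligned); 8..10  version  (2B, 2-aligned); 10..12  -- padding (2B); 12..16  size  (4B, 4-aligned); sizeof = 16, alignof = 4
0..4  c  (4B, 4-aligned)
4..24  f  (20B, 4-aligned)
24..28  e  (4B, 4-aligned)
28..32  g  (4B, 4-aligned)
32..34  d  (2B, 2-aligned)
34..36  -- padding (2B)
36..52  a  (16B, 4-aligned)
within Block: size at 12
36 + 12 = 48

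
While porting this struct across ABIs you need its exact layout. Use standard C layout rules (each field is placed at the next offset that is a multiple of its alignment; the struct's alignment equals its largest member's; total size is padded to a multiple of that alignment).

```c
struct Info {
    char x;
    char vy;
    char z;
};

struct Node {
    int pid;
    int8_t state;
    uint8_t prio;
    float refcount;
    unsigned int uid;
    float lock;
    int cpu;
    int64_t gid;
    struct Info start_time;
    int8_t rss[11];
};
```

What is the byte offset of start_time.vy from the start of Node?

Info: 0..1  x  (1B, 1-aligned); 1..2  vy  (1B, 1-aligned); 2..3  z  (1B, 1-aligned); sizeof = 3, alignof = 1
0..4  pid  (4B, 4-aligned)
4..5  state  (1B, 1-aligned)
5..6  prio  (1B, 1-aligned)
6..8  -- padding (2B)
8..12  refcount  (4B, 4-aligned)
12..16  uid  (4B, 4-aligned)
16..20  lock  (4B, 4-aligned)
20..24  cpu  (4B, 4-aligned)
24..32  gid  (8B, 8-aligned)
32..35  start_time  (3B, 1-aligned)
within Info: vy at 1
32 + 1 = 33

33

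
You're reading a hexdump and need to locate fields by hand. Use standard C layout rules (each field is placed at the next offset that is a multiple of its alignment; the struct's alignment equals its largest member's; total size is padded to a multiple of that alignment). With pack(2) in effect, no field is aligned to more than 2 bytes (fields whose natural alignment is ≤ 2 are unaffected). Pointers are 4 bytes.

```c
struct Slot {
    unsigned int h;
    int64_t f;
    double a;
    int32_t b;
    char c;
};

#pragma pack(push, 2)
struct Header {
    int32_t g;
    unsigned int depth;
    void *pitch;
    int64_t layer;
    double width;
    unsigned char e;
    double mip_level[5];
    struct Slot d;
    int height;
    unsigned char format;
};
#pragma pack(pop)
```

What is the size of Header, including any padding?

Slot: @0: h [4B, align 4] → 4; +4 pad (align 8); @8: f [8B, align 8] → 16; @16: a [8B, align 8] → 24; @24: b [4B, align 4] → 28; @28: c [1B, align 1] → 29; +3 tail pad (align 8); size 32, align 8
@0: g [4B, align 2] → 4
@4: depth [4B, align 2] → 8
@8: pitch [4B, align 2] → 12
@12: layer [8B, align 2] → 20
@20: width [8B, align 2] → 28
@28: e [1B, align 1] → 29
+1 pad (align 2)
@30: mip_level [40B, align 2] → 70
@70: d [32B, align 2] → 102
@102: height [4B, align 2] → 106
@106: format [1B, align 1] → 107
+1 tail pad (align 2)
size 108, align 2

108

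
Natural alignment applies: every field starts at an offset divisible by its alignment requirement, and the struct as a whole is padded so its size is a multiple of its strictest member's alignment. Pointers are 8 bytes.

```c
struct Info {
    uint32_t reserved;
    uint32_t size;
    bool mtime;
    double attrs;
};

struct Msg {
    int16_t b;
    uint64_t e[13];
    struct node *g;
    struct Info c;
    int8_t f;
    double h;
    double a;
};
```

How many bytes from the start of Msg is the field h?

152

Info: 0..4  reserved  (4B, 4-aligned); 4..8  size  (4B, 4-aligned); 8..9  mtime  (1B, 1-aligned); 9..16  -- padding (7B); 16..24  attrs  (8B, 8-aligned); sizeof = 24, alignof = 8
0..2  b  (2B, 2-aligned)
2..8  -- padding (6B)
8..112  e  (104B, 8-aligned)
112..120  g  (8B, 8-aligned)
120..144  c  (24B, 8-aligned)
144..145  f  (1B, 1-aligned)
145..152  -- padding (7B)
152..160  h  (8B, 8-aligned)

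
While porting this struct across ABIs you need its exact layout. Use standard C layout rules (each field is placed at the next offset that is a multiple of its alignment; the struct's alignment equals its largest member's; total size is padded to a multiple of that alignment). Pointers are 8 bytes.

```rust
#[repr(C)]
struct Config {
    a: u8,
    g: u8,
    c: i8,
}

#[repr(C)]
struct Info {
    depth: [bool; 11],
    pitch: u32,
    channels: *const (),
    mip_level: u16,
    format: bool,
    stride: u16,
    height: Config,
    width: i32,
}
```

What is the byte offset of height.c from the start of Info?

32

Config: a at 0 (size 1, align 1) → ends 1; g at 1 (size 1, align 1) → ends 2; c at 2 (size 1, align 1) → ends 3; total 3 bytes, alignment 1
depth at 0 (size 11, align 1) → ends 11
pad 1 to align 4 for pitch
pitch at 12 (size 4, align 4) → ends 16
channels at 16 (size 8, align 8) → ends 24
mip_level at 24 (size 2, align 2) → ends 26
format at 26 (size 1, align 1) → ends 27
pad 1 to align 2 for stride
stride at 28 (size 2, align 2) → ends 30
height at 30 (size 3, align 1) → ends 33
within Config: c at 2
30 + 2 = 32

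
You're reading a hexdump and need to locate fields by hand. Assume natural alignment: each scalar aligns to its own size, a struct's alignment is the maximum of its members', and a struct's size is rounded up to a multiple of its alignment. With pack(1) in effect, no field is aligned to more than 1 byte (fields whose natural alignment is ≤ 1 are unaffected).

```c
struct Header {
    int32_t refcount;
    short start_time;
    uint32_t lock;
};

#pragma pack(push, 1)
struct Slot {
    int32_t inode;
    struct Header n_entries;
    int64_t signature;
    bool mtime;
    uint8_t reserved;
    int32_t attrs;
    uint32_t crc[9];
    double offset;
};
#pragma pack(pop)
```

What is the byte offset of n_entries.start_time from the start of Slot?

8

Header: refcount at 0 (size 4, align 4) → ends 4; start_time at 4 (size 2, align 2) → ends 6; pad 2 to align 4 for lock; lock at 8 (size 4, align 4) → ends 12; total 12 bytes, alignment 4
inode at 0 (size 4, align 1) → ends 4
n_entries at 4 (size 12, align 1) → ends 16
within Header: start_time at 4
4 + 4 = 8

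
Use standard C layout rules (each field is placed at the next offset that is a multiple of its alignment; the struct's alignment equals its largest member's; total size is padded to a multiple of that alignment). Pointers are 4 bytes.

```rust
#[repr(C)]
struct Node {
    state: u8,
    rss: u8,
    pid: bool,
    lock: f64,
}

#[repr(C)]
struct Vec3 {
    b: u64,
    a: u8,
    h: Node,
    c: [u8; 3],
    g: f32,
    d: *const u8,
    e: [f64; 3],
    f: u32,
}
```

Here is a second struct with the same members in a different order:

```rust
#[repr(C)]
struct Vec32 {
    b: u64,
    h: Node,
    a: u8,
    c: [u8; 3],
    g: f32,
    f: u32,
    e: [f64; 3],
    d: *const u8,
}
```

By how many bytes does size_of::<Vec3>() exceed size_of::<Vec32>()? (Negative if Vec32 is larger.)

8

Node: 0..1  state  (1B, 1-aligned); 1..2  rss  (1B, 1-aligned); 2..3  pid  (1B, 1-aligned); 3..8  -- padding (5B); 8..16  lock  (8B, 8-aligned); sizeof = 16, alignof = 8
0..8  b  (8B, 8-aligned)
8..9  a  (1B, 1-aligned)
9..16  -- padding (7B)
16..32  h  (16B, 8-aligned)
32..35  c  (3B, 1-aligned)
35..36  -- padding (1B)
36..40  g  (4B, 4-aligned)
40..44  d  (4B, 4-aligned)
44..48  -- padding (4B)
48..72  e  (24B, 8-aligned)
72..76  f  (4B, 4-aligned)
76..80  -- tail padding (4B)
sizeof = 80, alignof = 8
— Vec32 —
0..8  b  (8B, 8-aligned)
8..24  h  (16B, 8-aligned)
24..25  a  (1B, 1-aligned)
25..28  c  (3B, 1-aligned)
28..32  g  (4B, 4-aligned)
32..36  f  (4B, 4-aligned)
36..40  -- padding (4B)
40..64  e  (24B, 8-aligned)
64..68  d  (4B, 4-aligned)
68..72  -- tail padding (4B)
sizeof = 72, alignof = 8
80 − 72 = 8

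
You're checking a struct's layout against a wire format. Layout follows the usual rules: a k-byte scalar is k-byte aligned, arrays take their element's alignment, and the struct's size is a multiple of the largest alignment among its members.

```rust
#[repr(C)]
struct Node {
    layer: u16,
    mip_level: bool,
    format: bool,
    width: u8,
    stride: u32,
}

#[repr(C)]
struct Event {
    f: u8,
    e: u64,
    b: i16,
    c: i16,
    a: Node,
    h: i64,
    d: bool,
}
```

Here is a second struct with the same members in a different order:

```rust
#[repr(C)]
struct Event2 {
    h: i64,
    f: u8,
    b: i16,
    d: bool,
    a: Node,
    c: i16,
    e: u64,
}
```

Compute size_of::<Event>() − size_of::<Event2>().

Node: @0: layer [2B, align 2] → 2; @2: mip_level [1B, align 1] → 3; @3: format [1B, align 1] → 4; @4: width [1B, align 1] → 5; +3 pad (align 4); @8: stride [4B, align 4] → 12; size 12, align 4
@0: f [1B, align 1] → 1
+7 pad (align 8)
@8: e [8B, align 8] → 16
@16: b [2B, align 2] → 18
@18: c [2B, align 2] → 20
@20: a [12B, align 4] → 32
@32: h [8B, align 8] → 40
@40: d [1B, align 1] → 41
+7 tail pad (align 8)
size 48, align 8
— Event2 —
@0: h [8B, align 8] → 8
@8: f [1B, align 1] → 9
+1 pad (align 2)
@10: b [2B, align 2] → 12
@12: d [1B, align 1] → 13
+3 pad (align 4)
@16: a [12B, align 4] → 28
@28: c [2B, align 2] → 30
+2 pad (align 8)
@32: e [8B, align 8] → 40
size 40, align 8
48 − 40 = 8

8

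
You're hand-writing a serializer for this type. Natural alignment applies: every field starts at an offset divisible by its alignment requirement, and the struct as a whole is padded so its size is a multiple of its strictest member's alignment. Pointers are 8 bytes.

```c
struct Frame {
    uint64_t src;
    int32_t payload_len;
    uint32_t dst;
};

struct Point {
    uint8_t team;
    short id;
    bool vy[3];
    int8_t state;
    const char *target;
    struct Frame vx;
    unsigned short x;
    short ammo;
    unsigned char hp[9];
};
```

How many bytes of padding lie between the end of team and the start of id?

1

Frame: @0: src [8B, align 8] → 8; @8: payload_len [4B, align 4] → 12; @12: dst [4B, align 4] → 16; size 16, align 8
@0: team [1B, align 1] → 1
+1 pad (align 2)
@2: id [2B, align 2] → 4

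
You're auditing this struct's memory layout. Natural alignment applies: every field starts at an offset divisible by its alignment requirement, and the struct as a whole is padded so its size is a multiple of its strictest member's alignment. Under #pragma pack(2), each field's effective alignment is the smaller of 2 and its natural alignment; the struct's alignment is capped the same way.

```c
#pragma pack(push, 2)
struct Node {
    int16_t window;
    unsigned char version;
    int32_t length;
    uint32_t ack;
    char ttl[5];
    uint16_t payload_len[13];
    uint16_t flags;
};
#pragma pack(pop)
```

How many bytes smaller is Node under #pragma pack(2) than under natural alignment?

2

natural layout:
  0..2  window  (2B, 2-aligned)
  2..3  version  (1B, 1-aligned)
  3..4  -- padding (1B)
  4..8  length  (4B, 4-aligned)
  8..12  ack  (4B, 4-aligned)
  12..17  ttl  (5B, 1-aligned)
  17..18  -- padding (1B)
  18..44  payload_len  (26B, 2-aligned)
  44..46  flags  (2B, 2-aligned)
  46..48  -- tail padding (2B)
  sizeof = 48, alignof = 4
packed(2) layout:
  0..2  window  (2B, 2-aligned)
  2..3  version  (1B, 1-aligned)
  3..4  -- padding (1B)
  4..8  length  (4B, 2-aligned)
  8..12  ack  (4B, 2-aligned)
  12..17  ttl  (5B, 1-aligned)
  17..18  -- padding (1B)
  18..44  payload_len  (26B, 2-aligned)
  44..46  flags  (2B, 2-aligned)
  sizeof = 46, alignof = 2
48 − 46 = 2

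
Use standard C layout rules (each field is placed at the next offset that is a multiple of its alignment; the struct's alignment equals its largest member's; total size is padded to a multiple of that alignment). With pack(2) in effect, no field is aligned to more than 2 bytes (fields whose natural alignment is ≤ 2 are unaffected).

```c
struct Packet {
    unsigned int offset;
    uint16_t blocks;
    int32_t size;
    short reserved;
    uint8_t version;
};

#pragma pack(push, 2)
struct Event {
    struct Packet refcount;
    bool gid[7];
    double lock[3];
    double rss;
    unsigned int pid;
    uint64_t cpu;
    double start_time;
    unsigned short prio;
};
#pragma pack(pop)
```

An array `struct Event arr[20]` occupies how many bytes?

Packet: offset at 0 (size 4, align 4) → ends 4; blocks at 4 (size 2, align 2) → ends 6; pad 2 to align 4 for size; size at 8 (size 4, align 4) → ends 12; reserved at 12 (size 2, align 2) → ends 14; version at 14 (size 1, align 1) → ends 15; tail pad 1 to reach multiple of 4; total 16 bytes, alignment 4
refcount at 0 (size 16, align 2) → ends 16
gid at 16 (size 7, align 1) → ends 23
pad 1 to align 2 for lock
lock at 24 (size 24, align 2) → ends 48
rss at 48 (size 8, align 2) → ends 56
pid at 56 (size 4, align 2) → ends 60
cpu at 60 (size 8, align 2) → ends 68
start_time at 68 (size 8, align 2) → ends 76
prio at 76 (size 2, align 2) → ends 78
total 78 bytes, alignment 2
array of 20: 20 × 78 = 1560

1560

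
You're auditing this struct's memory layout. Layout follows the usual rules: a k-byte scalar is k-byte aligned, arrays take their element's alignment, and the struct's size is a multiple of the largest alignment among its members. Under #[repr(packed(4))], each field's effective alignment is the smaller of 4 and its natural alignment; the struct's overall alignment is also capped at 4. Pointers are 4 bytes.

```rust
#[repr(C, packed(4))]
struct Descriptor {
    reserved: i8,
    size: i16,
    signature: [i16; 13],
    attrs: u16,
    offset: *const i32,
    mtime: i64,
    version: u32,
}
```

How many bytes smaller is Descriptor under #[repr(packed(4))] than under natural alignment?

natural layout:
  0..1  reserved  (1B, 1-aligned)
  1..2  -- padding (1B)
  2..4  size  (2B, 2-aligned)
  4..30  signature  (26B, 2-aligned)
  30..32  attrs  (2B, 2-aligned)
  32..36  offset  (4B, 4-aligned)
  36..40  -- padding (4B)
  40..48  mtime  (8B, 8-aligned)
  48..52  version  (4B, 4-aligned)
  52..56  -- tail padding (4B)
  sizeof = 56, alignof = 8
packed(4) layout:
  0..1  reserved  (1B, 1-aligned)
  1..2  -- padding (1B)
  2..4  size  (2B, 2-aligned)
  4..30  signature  (26B, 2-aligned)
  30..32  attrs  (2B, 2-aligned)
  32..36  offset  (4B, 4-aligned)
  36..44  mtime  (8B, 4-aligned)
  44..48  version  (4B, 4-aligned)
  sizeof = 48, alignof = 4
56 − 48 = 8

8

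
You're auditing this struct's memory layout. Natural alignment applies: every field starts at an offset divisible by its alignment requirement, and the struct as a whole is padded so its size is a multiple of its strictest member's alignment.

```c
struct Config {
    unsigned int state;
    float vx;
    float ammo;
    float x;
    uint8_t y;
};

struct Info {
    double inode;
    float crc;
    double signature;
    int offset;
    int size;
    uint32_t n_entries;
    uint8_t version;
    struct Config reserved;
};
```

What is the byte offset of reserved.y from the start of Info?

56

Config: state at 0 (size 4, align 4) → ends 4; vx at 4 (size 4, align 4) → ends 8; ammo at 8 (size 4, align 4) → ends 12; x at 12 (size 4, align 4) → ends 16; y at 16 (size 1, align 1) → ends 17; tail pad 3 to reach multiple of 4; total 20 bytes, alignment 4
inode at 0 (size 8, align 8) → ends 8
crc at 8 (size 4, align 4) → ends 12
pad 4 to align 8 for signature
signature at 16 (size 8, align 8) → ends 24
offset at 24 (size 4, align 4) → ends 28
size at 28 (size 4, align 4) → ends 32
n_entries at 32 (size 4, align 4) → ends 36
version at 36 (size 1, align 1) → ends 37
pad 3 to align 4 for reserved
reserved at 40 (size 20, align 4) → ends 60
within Config: y at 16
40 + 16 = 56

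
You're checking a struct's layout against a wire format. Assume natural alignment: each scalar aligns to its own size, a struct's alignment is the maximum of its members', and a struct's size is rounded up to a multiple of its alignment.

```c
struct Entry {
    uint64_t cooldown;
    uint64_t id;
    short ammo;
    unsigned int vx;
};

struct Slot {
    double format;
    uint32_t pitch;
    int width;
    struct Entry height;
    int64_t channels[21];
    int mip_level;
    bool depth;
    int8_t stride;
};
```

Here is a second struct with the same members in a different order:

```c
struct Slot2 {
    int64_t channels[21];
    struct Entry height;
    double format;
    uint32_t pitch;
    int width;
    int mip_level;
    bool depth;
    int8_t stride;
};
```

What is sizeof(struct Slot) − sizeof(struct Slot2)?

0

Entry: 0..8  cooldown  (8B, 8-aligned); 8..16  id  (8B, 8-aligned); 16..18  ammo  (2B, 2-aligned); 18..20  -- padding (2B); 20..24  vx  (4B, 4-aligned); sizeof = 24, alignof = 8
0..8  format  (8B, 8-aligned)
8..12  pitch  (4B, 4-aligned)
12..16  width  (4B, 4-aligned)
16..40  height  (24B, 8-aligned)
40..208  channels  (168B, 8-aligned)
208..212  mip_level  (4B, 4-aligned)
212..213  depth  (1B, 1-aligned)
213..214  stride  (1B, 1-aligned)
214..216  -- tail padding (2B)
sizeof = 216, alignof = 8
— Slot2 —
0..168  channels  (168B, 8-aligned)
168..192  height  (24B, 8-aligned)
192..200  format  (8B, 8-aligned)
200..204  pitch  (4B, 4-aligned)
204..208  width  (4B, 4-aligned)
208..212  mip_level  (4B, 4-aligned)
212..213  depth  (1B, 1-aligned)
213..214  stride  (1B, 1-aligned)
214..216  -- tail padding (2B)
sizeof = 216, alignof = 8
216 − 216 = 0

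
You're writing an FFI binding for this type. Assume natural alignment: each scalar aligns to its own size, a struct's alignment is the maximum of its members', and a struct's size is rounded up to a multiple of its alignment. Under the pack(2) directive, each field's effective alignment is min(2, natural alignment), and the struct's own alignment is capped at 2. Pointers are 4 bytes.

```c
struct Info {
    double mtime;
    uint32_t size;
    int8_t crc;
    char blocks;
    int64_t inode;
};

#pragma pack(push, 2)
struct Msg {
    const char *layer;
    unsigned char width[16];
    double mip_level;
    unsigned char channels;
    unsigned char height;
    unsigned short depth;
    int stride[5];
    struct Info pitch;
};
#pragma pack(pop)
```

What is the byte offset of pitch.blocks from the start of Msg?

65

Info: @0: mtime [8B, align 8] → 8; @8: size [4B, align 4] → 12; @12: crc [1B, align 1] → 13; @13: blocks [1B, align 1] → 14; +2 pad (align 8); @16: inode [8B, align 8] → 24; size 24, align 8
@0: layer [4B, align 2] → 4
@4: width [16B, align 1] → 20
@20: mip_level [8B, align 2] → 28
@28: channels [1B, align 1] → 29
@29: height [1B, align 1] → 30
@30: depth [2B, align 2] → 32
@32: stride [20B, align 2] → 52
@52: pitch [24B, align 2] → 76
within Info: blocks at 13
52 + 13 = 65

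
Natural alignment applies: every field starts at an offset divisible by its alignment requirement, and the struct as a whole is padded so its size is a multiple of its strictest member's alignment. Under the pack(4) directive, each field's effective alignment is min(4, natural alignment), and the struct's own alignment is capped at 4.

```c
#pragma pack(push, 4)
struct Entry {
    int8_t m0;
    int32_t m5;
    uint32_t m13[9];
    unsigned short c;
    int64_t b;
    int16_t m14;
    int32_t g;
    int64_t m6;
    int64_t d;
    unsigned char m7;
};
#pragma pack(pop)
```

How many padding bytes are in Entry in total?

10

@0: m0 [1B, align 1] → 1
+3 pad (align 4)
@4: m5 [4B, align 4] → 8
@8: m13 [36B, align 4] → 44
@44: c [2B, align 2] → 46
+2 pad (align 4)
@48: b [8B, align 4] → 56
@56: m14 [2B, align 2] → 58
+2 pad (align 4)
@60: g [4B, align 4] → 64
@64: m6 [8B, align 4] → 72
@72: d [8B, align 4] → 80
@80: m7 [1B, align 1] → 81
+3 tail pad (align 4)
size 84, align 4
data bytes 74, size 84 → padding 10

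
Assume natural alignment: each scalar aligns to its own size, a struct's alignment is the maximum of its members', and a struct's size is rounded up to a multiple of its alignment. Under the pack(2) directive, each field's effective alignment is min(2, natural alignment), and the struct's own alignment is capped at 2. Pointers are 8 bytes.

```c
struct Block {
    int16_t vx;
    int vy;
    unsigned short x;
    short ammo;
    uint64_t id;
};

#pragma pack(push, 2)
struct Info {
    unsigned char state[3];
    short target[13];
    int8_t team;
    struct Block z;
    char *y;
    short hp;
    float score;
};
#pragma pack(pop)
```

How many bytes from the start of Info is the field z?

32

Block: 0..2  vx  (2B, 2-aligned); 2..4  -- padding (2B); 4..8  vy  (4B, 4-aligned); 8..10  x  (2B, 2-aligned); 10..12  ammo  (2B, 2-aligned); 12..16  -- padding (4B); 16..24  id  (8B, 8-aligned); sizeof = 24, alignof = 8
0..3  state  (3B, 1-aligned)
3..4  -- padding (1B)
4..30  target  (26B, 2-aligned)
30..31  team  (1B, 1-aligned)
31..32  -- padding (1B)
32..56  z  (24B, 2-aligned)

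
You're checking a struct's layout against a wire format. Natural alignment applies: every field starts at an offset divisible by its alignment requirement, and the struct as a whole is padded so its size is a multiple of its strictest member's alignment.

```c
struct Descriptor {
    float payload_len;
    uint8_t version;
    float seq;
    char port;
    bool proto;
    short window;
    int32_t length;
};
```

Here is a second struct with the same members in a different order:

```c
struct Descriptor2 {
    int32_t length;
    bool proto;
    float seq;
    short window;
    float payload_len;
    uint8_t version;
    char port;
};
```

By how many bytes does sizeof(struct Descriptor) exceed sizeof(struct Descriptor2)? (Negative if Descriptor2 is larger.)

-4

0..4  payload_len  (4B, 4-aligned)
4..5  version  (1B, 1-aligned)
5..8  -- padding (3B)
8..12  seq  (4B, 4-aligned)
12..13  port  (1B, 1-aligned)
13..14  proto  (1B, 1-aligned)
14..16  window  (2B, 2-aligned)
16..20  length  (4B, 4-aligned)
sizeof = 20, alignof = 4
— Descriptor2 —
0..4  length  (4B, 4-aligned)
4..5  proto  (1B, 1-aligned)
5..8  -- padding (3B)
8..12  seq  (4B, 4-aligned)
12..14  window  (2B, 2-aligned)
14..16  -- padding (2B)
16..20  payload_len  (4B, 4-aligned)
20..21  version  (1B, 1-aligned)
21..22  port  (1B, 1-aligned)
22..24  -- tail padding (2B)
sizeof = 24, alignof = 4
20 − 24 = -4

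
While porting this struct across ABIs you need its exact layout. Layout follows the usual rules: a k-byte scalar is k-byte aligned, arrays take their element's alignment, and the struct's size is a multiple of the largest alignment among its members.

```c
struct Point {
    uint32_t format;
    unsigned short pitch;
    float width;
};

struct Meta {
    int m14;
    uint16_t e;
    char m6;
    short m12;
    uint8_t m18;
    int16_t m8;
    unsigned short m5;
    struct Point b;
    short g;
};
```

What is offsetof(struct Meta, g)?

28

Point: @0: format [4B, align 4] → 4; @4: pitch [2B, align 2] → 6; +2 pad (align 4); @8: width [4B, align 4] → 12; size 12, align 4
@0: m14 [4B, align 4] → 4
@4: e [2B, align 2] → 6
@6: m6 [1B, align 1] → 7
+1 pad (align 2)
@8: m12 [2B, align 2] → 10
@10: m18 [1B, align 1] → 11
+1 pad (align 2)
@12: m8 [2B, align 2] → 14
@14: m5 [2B, align 2] → 16
@16: b [12B, align 4] → 28
@28: g [2B, align 2] → 30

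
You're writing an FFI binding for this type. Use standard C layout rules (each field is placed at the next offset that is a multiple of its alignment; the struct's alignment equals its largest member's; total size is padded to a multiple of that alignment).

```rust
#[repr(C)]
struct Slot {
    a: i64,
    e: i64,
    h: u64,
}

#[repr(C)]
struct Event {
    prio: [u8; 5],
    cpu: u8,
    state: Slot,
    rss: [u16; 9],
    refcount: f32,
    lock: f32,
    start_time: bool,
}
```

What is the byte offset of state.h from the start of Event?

Slot: a at 0 (size 8, align 8) → ends 8; e at 8 (size 8, align 8) → ends 16; h at 16 (size 8, align 8) → ends 24; total 24 bytes, alignment 8
prio at 0 (size 5, align 1) → ends 5
cpu at 5 (size 1, align 1) → ends 6
pad 2 to align 8 for state
state at 8 (size 24, align 8) → ends 32
within Slot: h at 16
8 + 16 = 24

24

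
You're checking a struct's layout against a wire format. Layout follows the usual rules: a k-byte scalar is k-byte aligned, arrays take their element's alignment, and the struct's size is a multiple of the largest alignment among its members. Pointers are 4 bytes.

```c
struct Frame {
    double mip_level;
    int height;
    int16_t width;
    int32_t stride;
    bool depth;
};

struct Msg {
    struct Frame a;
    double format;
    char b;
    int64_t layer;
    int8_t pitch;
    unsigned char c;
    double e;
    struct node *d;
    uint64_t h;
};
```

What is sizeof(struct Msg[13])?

Frame: @0: mip_level [8B, align 8] → 8; @8: height [4B, align 4] → 12; @12: width [2B, align 2] → 14; +2 pad (align 4); @16: stride [4B, align 4] → 20; @20: depth [1B, align 1] → 21; +3 tail pad (align 8); size 24, align 8
@0: a [24B, align 8] → 24
@24: format [8B, align 8] → 32
@32: b [1B, align 1] → 33
+7 pad (align 8)
@40: layer [8B, align 8] → 48
@48: pitch [1B, align 1] → 49
@49: c [1B, align 1] → 50
+6 pad (align 8)
@56: e [8B, align 8] → 64
@64: d [4B, align 4] → 68
+4 pad (align 8)
@72: h [8B, align 8] → 80
size 80, align 8
array of 13: 13 × 80 = 1040

1040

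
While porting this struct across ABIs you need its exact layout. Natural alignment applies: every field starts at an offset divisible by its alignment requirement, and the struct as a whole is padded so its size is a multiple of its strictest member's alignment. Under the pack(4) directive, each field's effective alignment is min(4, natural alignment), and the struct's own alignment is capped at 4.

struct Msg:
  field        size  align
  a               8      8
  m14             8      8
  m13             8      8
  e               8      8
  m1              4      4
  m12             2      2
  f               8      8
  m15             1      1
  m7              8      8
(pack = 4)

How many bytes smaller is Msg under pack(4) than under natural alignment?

natural layout:
  0..8  a  (8B, 8-aligned)
  8..16  m14  (8B, 8-aligned)
  16..24  m13  (8B, 8-aligned)
  24..32  e  (8B, 8-aligned)
  32..36  m1  (4B, 4-aligned)
  36..38  m12  (2B, 2-aligned)
  38..40  -- padding (2B)
  40..48  f  (8B, 8-aligned)
  48..49  m15  (1B, 1-aligned)
  49..56  -- padding (7B)
  56..64  m7  (8B, 8-aligned)
  sizeof = 64, alignof = 8
packed(4) layout:
  0..8  a  (8B, 4-aligned)
  8..16  m14  (8B, 4-aligned)
  16..24  m13  (8B, 4-aligned)
  24..32  e  (8B, 4-aligned)
  32..36  m1  (4B, 4-aligned)
  36..38  m12  (2B, 2-aligned)
  38..40  -- padding (2B)
  40..48  f  (8B, 4-aligned)
  48..49  m15  (1B, 1-aligned)
  49..52  -- padding (3B)
  52..60  m7  (8B, 4-aligned)
  sizeof = 60, alignof = 4
64 − 60 = 4

4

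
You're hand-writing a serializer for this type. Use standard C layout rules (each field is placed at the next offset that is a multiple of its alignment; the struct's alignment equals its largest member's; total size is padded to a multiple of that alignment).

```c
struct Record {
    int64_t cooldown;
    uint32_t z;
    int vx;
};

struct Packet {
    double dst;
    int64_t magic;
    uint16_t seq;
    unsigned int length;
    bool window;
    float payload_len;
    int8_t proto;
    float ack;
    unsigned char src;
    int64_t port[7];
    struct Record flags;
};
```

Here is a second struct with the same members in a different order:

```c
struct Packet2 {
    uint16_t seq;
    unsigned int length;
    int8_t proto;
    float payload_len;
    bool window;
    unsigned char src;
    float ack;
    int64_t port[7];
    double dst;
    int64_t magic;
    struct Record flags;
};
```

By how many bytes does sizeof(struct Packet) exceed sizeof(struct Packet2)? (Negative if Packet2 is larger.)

8

Record: cooldown at 0 (size 8, align 8) → ends 8; z at 8 (size 4, align 4) → ends 12; vx at 12 (size 4, align 4) → ends 16; total 16 bytes, alignment 8
dst at 0 (size 8, align 8) → ends 8
magic at 8 (size 8, align 8) → ends 16
seq at 16 (size 2, align 2) → ends 18
pad 2 to align 4 for length
length at 20 (size 4, align 4) → ends 24
window at 24 (size 1, align 1) → ends 25
pad 3 to align 4 for payload_len
payload_len at 28 (size 4, align 4) → ends 32
proto at 32 (size 1, align 1) → ends 33
pad 3 to align 4 for ack
ack at 36 (size 4, align 4) → ends 40
src at 40 (size 1, align 1) → ends 41
pad 7 to align 8 for port
port at 48 (size 56, align 8) → ends 104
flags at 104 (size 16, align 8) → ends 120
total 120 bytes, alignment 8
— Packet2 —
seq at 0 (size 2, align 2) → ends 2
pad 2 to align 4 for length
length at 4 (size 4, align 4) → ends 8
proto at 8 (size 1, align 1) → ends 9
pad 3 to align 4 for payload_len
payload_len at 12 (size 4, align 4) → ends 16
window at 16 (size 1, align 1) → ends 17
src at 17 (size 1, align 1) → ends 18
pad 2 to align 4 for ack
ack at 20 (size 4, align 4) → ends 24
port at 24 (size 56, align 8) → ends 80
dst at 80 (size 8, align 8) → ends 88
magic at 88 (size 8, align 8) → ends 96
flags at 96 (size 16, align 8) → ends 112
total 112 bytes, alignment 8
120 − 112 = 8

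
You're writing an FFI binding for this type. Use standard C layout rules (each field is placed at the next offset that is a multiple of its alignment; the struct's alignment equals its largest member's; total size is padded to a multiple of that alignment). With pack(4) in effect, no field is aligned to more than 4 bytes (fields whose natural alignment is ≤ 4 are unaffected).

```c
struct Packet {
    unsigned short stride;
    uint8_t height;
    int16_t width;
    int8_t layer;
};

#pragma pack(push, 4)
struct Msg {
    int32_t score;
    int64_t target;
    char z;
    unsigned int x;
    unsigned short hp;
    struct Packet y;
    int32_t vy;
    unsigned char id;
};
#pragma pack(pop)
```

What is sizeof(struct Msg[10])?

Packet: @0: stride [2B, align 2] → 2; @2: height [1B, align 1] → 3; +1 pad (align 2); @4: width [2B, align 2] → 6; @6: layer [1B, align 1] → 7; +1 tail pad (align 2); size 8, align 2
@0: score [4B, align 4] → 4
@4: target [8B, align 4] → 12
@12: z [1B, align 1] → 13
+3 pad (align 4)
@16: x [4B, align 4] → 20
@20: hp [2B, align 2] → 22
@22: y [8B, align 2] → 30
+2 pad (align 4)
@32: vy [4B, align 4] → 36
@36: id [1B, align 1] → 37
+3 tail pad (align 4)
size 40, align 4
array of 10: 10 × 40 = 400

400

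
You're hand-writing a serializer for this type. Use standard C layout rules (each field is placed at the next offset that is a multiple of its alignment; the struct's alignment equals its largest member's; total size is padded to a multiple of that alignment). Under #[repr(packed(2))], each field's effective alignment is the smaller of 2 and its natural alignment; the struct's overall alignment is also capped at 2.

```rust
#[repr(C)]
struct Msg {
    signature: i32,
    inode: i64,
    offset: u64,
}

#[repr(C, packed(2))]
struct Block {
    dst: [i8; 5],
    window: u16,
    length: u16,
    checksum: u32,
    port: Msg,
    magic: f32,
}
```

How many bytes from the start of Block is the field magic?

Msg: @0: signature [4B, align 4] → 4; +4 pad (align 8); @8: inode [8B, align 8] → 16; @16: offset [8B, align 8] → 24; size 24, align 8
@0: dst [5B, align 1] → 5
+1 pad (align 2)
@6: window [2B, align 2] → 8
@8: length [2B, align 2] → 10
@10: checksum [4B, align 2] → 14
@14: port [24B, align 2] → 38
@38: magic [4B, align 2] → 42

38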